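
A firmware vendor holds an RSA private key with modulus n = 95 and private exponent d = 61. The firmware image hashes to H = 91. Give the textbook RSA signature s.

Squares mod 95: H^1≡91, H^2≡16, H^4≡66, H^8≡81, H^16≡6, H^32≡36
61 = 32 + 16 + 8 + 4 + 1, so H^61 ≡ 36·6·81·66·91 ≡ 51 (mod 95)

51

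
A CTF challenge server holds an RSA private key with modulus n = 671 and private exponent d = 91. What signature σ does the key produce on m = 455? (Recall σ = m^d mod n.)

521

m^2 ≡ 455^2 = 207025 ≡ 357
m^4 ≡ 357^2 = 127449 ≡ 630
m^8 ≡ 630^2 = 396900 ≡ 339
m^16 ≡ 339^2 = 114921 ≡ 180
m^32 ≡ 180^2 = 32400 ≡ 192
m^64 ≡ 192^2 = 36864 ≡ 630
91 = 64 + 16 + 8 + 2 + 1, so m^91 ≡ 630·180·339·357·455 ≡ 521 (mod 671)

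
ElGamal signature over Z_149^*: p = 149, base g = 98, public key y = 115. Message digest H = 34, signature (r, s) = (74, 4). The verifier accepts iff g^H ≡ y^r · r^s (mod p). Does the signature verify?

verifies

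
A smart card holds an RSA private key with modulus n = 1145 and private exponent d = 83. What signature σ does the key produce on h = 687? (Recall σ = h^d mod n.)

h^2 ≡ 687^2 = 471969 ≡ 229
h^4 ≡ 229^2 = 52441 ≡ 916
h^8 ≡ 916^2 = 839056 ≡ 916
h^16 ≡ 916^2 = 839056 ≡ 916
h^32 ≡ 916^2 = 839056 ≡ 916
h^64 ≡ 916^2 = 839056 ≡ 916
83 = 64 + 16 + 2 + 1, so h^83 ≡ 916·916·229·687 ≡ 458 (mod 1145)

458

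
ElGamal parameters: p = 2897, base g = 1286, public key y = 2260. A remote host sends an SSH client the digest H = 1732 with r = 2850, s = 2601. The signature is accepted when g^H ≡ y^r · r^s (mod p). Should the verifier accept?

reject

Left side g^H mod p:
1286^1732 mod 2897 = 798
Right side y^r · r^s mod p:
2260^2850 mod 2897 = 2221
2850^2601 mod 2897 = 2137
2221·2137 = 4746277 ≡ 991 (mod 2897)
798 ≠ 991, so verification fails.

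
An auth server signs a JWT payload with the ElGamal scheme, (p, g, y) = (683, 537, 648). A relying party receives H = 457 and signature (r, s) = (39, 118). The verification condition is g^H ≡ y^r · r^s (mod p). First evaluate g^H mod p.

537^457 mod 683 = 654

654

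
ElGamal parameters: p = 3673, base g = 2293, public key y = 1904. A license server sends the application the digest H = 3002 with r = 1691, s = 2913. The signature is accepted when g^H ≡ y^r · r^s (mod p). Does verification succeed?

passes

Left side g^H mod p:
2293^2 = 5257849 ≡ 1786
2293^4 ≡ 1786^2 = 3189796 ≡ 1632
2293^8 ≡ 1632^2 = 2663424 ≡ 499
2293^16 ≡ 499^2 = 249001 ≡ 2910
2293^32 ≡ 2910^2 = 8468100 ≡ 1835
2293^64 ≡ 1835^2 = 3367225 ≡ 2757
2293^128 ≡ 2757^2 = 7601049 ≡ 1612
2293^256 ≡ 1612^2 = 2598544 ≡ 1733
2293^512 ≡ 1733^2 = 3003289 ≡ 2448
2293^1024 ≡ 2448^2 = 5992704 ≡ 2041
2293^2048 ≡ 2041^2 = 4165681 ≡ 499
3002 = 2048 + 512 + 256 + 128 + 32 + 16 + 8 + 2, so 2293^3002 ≡ 499·2448·1733·1612·1835·2910·499·1786 ≡ 2348 (mod 3673)
Right side y^r · r^s mod p:
1904^2 = 3625216 ≡ 3638
1904^4 ≡ 3638^2 = 13235044 ≡ 1225
1904^8 ≡ 1225^2 = 1500625 ≡ 2041
1904^16 ≡ 2041^2 = 4165681 ≡ 499
1904^32 ≡ 499^2 = 249001 ≡ 2910
1904^64 ≡ 2910^2 = 8468100 ≡ 1835
1904^128 ≡ 1835^2 = 3367225 ≡ 2757
1904^256 ≡ 2757^2 = 7601049 ≡ 1612
1904^512 ≡ 1612^2 = 2598544 ≡ 1733
1904^1024 ≡ 1733^2 = 3003289 ≡ 2448
1691 = 1024 + 512 + 128 + 16 + 8 + 2 + 1, so 1904^1691 ≡ 2448·1733·2757·499·2041·3638·1904 ≡ 857 (mod 3673)
1691^2 = 2859481 ≡ 1887
1691^4 ≡ 1887^2 = 3560769 ≡ 1632
1691^8 ≡ 1632^2 = 2663424 ≡ 499
1691^16 ≡ 499^2 = 249001 ≡ 2910
1691^32 ≡ 2910^2 = 8468100 ≡ 1835
1691^64 ≡ 1835^2 = 3367225 ≡ 2757
1691^128 ≡ 2757^2 = 7601049 ≡ 1612
1691^256 ≡ 1612^2 = 2598544 ≡ 1733
1691^512 ≡ 1733^2 = 3003289 ≡ 2448
1691^1024 ≡ 2448^2 = 5992704 ≡ 2041
1691^2048 ≡ 2041^2 = 4165681 ≡ 499
2913 = 2048 + 512 + 256 + 64 + 32 + 1, so 1691^2913 ≡ 499·2448·1733·2757·1835·1691 ≡ 3020 (mod 3673)
857·3020 = 2588140 ≡ 2348 (mod 3673)
2348 ≡ 2348 (mod 3673), so the signature is genuine.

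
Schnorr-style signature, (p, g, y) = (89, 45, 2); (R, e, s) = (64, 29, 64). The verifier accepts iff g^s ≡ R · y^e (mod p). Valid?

g^s mod p:
Squares mod 89: 45^1≡45, 45^2≡67, 45^4≡39, 45^8≡8, 45^16≡64, 45^32≡2, 45^64≡4
45^64 ≡ 4 (mod 89)
R · y^e mod p:
Squares mod 89: 2^1≡2, 2^2≡4, 2^4≡16, 2^8≡78, 2^16≡32
29 = 16 + 8 + 4 + 1, so 2^29 ≡ 32·78·16·2 ≡ 39 (mod 89)
64·39 = 2496 ≡ 4 (mod 89)
4 ≡ 4 (mod 89); signature holds.

yes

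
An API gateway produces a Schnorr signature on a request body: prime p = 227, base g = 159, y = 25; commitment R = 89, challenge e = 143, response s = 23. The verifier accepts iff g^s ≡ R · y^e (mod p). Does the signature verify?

verifies

g^s mod p:
159^2 = 25281 ≡ 84
159^4 ≡ 84^2 = 7056 ≡ 19
159^8 ≡ 19^2 = 361 ≡ 134
159^16 ≡ 134^2 = 17956 ≡ 23
23 = 16 + 4 + 2 + 1, so 159^23 ≡ 23·19·84·159 ≡ 175 (mod 227)
R · y^e mod p:
25^2 = 625 ≡ 171
25^4 ≡ 171^2 = 29241 ≡ 185
25^8 ≡ 185^2 = 34225 ≡ 175
25^16 ≡ 175^2 = 30625 ≡ 207
25^32 ≡ 207^2 = 42849 ≡ 173
25^64 ≡ 173^2 = 29929 ≡ 192
25^128 ≡ 192^2 = 36864 ≡ 90
143 = 128 + 8 + 4 + 2 + 1, so 25^143 ≡ 90·175·185·171·25 ≡ 155 (mod 227)
89·155 = 13795 ≡ 175 (mod 227)
175 ≡ 175 (mod 227); signature holds.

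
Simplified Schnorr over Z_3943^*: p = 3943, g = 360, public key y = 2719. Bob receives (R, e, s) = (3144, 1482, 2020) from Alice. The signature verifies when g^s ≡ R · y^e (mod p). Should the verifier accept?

g^s mod p:
Squares mod 3943: 360^1≡360, 360^2≡3424, 360^4≡1237, 360^8≡285, 360^16≡2365, 360^32≡2051, 360^64≡3363, 360^128≡1245, 360^256≡426, 360^512≡98, 360^1024≡1718
2020 = 1024 + 512 + 256 + 128 + 64 + 32 + 4, so 360^2020 ≡ 1718·98·426·1245·3363·2051·1237 ≡ 3181 (mod 3943)
R · y^e mod p:
Squares mod 3943: 2719^1≡2719, 2719^2≡3779, 2719^4≡3238, 2719^8≡207, 2719^16≡3419, 2719^32≡2509, 2719^64≡2053, 2719^128≡3685, 2719^256≡3476, 2719^512≡1224, 2719^1024≡3779
1482 = 1024 + 256 + 128 + 64 + 8 + 2, so 2719^1482 ≡ 3779·3476·3685·2053·207·3779 ≡ 3258 (mod 3943)
3144·3258 = 10243152 ≡ 3181 (mod 3943)
3181 ≡ 3181 (mod 3943); signature holds.

accept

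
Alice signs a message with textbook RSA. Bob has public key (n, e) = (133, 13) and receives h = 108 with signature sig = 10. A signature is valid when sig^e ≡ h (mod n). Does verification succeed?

sig^2 ≡ 10^2 = 100
sig^4 ≡ 100^2 = 10000 ≡ 25
sig^8 ≡ 25^2 = 625 ≡ 93
13 = 8 + 4 + 1, so sig^13 ≡ 93·25·10 ≡ 108 (mod 133)
sig^13 mod 133 = 108 matches h.

passes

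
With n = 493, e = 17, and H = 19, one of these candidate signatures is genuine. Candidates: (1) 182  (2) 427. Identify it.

2

Candidate 1: 182^2 = 33124 ≡ 93; 182^4 ≡ 93^2 = 8649 ≡ 268; 182^8 ≡ 268^2 = 71824 ≡ 339; 182^16 ≡ 339^2 = 114921 ≡ 52; 17 = 16 + 1, so 182^17 ≡ 52·182 ≡ 97 (mod 493)
Candidate 2: 427^2 = 182329 ≡ 412; 427^4 ≡ 412^2 = 169744 ≡ 152; 427^8 ≡ 152^2 = 23104 ≡ 426; 427^16 ≡ 426^2 = 181476 ≡ 52; 17 = 16 + 1, so 427^17 ≡ 52·427 ≡ 19 (mod 493)
  → matches H = 19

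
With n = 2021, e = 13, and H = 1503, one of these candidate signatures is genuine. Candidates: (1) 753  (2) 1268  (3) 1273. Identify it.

Candidate 1: Squares mod 2021: 753^1≡753, 753^2≡1129, 753^4≡1411, 753^8≡236; 13 = 8 + 4 + 1, so 753^13 ≡ 236·1411·753 ≡ 518 (mod 2021)
Candidate 2: Squares mod 2021: 1268^1≡1268, 1268^2≡1129, 1268^4≡1411, 1268^8≡236; 13 = 8 + 4 + 1, so 1268^13 ≡ 236·1411·1268 ≡ 1503 (mod 2021)
  → matches H = 1503
Candidate 3: Squares mod 2021: 1273^1≡1273, 1273^2≡1708, 1273^4≡961, 1273^8≡1945; 13 = 8 + 4 + 1, so 1273^13 ≡ 1945·961·1273 ≡ 1277 (mod 2021)

2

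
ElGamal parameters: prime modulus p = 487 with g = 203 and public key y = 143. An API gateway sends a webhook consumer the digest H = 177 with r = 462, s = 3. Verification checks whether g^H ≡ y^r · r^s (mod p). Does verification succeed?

passes

Left side g^H mod p:
Squares mod 487: 203^1≡203, 203^2≡301, 203^4≡19, 203^8≡361, 203^16≡292, 203^32≡39, 203^64≡60, 203^128≡191
177 = 128 + 32 + 16 + 1, so 203^177 ≡ 191·39·292·203 ≡ 95 (mod 487)
Right side y^r · r^s mod p:
Squares mod 487: 143^1≡143, 143^2≡482, 143^4≡25, 143^8≡138, 143^16≡51, 143^32≡166, 143^64≡284, 143^128≡301, 143^256≡19
462 = 256 + 128 + 64 + 8 + 4 + 2, so 143^462 ≡ 19·301·284·138·25·482 ≡ 259 (mod 487)
Squares mod 487: 462^1≡462, 462^2≡138
3 = 2 + 1, so 462^3 ≡ 138·462 ≡ 446 (mod 487)
259·446 = 115514 ≡ 95 (mod 487)
95 ≡ 95 (mod 487), so the signature is genuine.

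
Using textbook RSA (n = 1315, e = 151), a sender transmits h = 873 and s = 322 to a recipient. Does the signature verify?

s^151 mod 1315 = 873
s^151 mod 1315 = 873 matches h.

verifies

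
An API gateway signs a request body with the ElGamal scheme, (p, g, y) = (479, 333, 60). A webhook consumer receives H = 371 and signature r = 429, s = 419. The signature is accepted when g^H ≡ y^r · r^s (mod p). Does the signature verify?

Left side g^H mod p:
333^2 = 110889 ≡ 240
333^4 ≡ 240^2 = 57600 ≡ 120
333^8 ≡ 120^2 = 14400 ≡ 30
333^16 ≡ 30^2 = 900 ≡ 421
333^32 ≡ 421^2 = 177241 ≡ 11
333^64 ≡ 11^2 = 121
333^128 ≡ 121^2 = 14641 ≡ 271
333^256 ≡ 271^2 = 73441 ≡ 154
371 = 256 + 64 + 32 + 16 + 2 + 1, so 333^371 ≡ 154·121·11·421·240·333 ≡ 52 (mod 479)
Right side y^r · r^s mod p:
60^2 = 3600 ≡ 247
60^4 ≡ 247^2 = 61009 ≡ 176
60^8 ≡ 176^2 = 30976 ≡ 320
60^16 ≡ 320^2 = 102400 ≡ 373
60^32 ≡ 373^2 = 139129 ≡ 219
60^64 ≡ 219^2 = 47961 ≡ 61
60^128 ≡ 61^2 = 3721 ≡ 368
60^256 ≡ 368^2 = 135424 ≡ 346
429 = 256 + 128 + 32 + 8 + 4 + 1, so 60^429 ≡ 346·368·219·320·176·60 ≡ 151 (mod 479)
429^2 = 184041 ≡ 105
429^4 ≡ 105^2 = 11025 ≡ 8
429^8 ≡ 8^2 = 64
429^16 ≡ 64^2 = 4096 ≡ 264
429^32 ≡ 264^2 = 69696 ≡ 241
429^64 ≡ 241^2 = 58081 ≡ 122
429^128 ≡ 122^2 = 14884 ≡ 35
429^256 ≡ 35^2 = 1225 ≡ 267
419 = 256 + 128 + 32 + 2 + 1, so 429^419 ≡ 267·35·241·105·429 ≡ 248 (mod 479)
151·248 = 37448 ≡ 86 (mod 479)
52 ≠ 86, so verification fails.

does not verify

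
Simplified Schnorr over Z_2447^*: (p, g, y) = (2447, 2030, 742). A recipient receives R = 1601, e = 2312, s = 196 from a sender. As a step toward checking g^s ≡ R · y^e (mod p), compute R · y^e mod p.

267

742^2 = 550564 ≡ 2436
742^4 ≡ 2436^2 = 5934096 ≡ 121
742^8 ≡ 121^2 = 14641 ≡ 2406
742^16 ≡ 2406^2 = 5788836 ≡ 1681
742^32 ≡ 1681^2 = 2825761 ≡ 1923
742^64 ≡ 1923^2 = 3697929 ≡ 512
742^128 ≡ 512^2 = 262144 ≡ 315
742^256 ≡ 315^2 = 99225 ≡ 1345
742^512 ≡ 1345^2 = 1809025 ≡ 692
742^1024 ≡ 692^2 = 478864 ≡ 1699
742^2048 ≡ 1699^2 = 2886601 ≡ 1588
2312 = 2048 + 256 + 8, so 742^2312 ≡ 1588·1345·2406 ≡ 529 (mod 2447)
R · y^e ≡ 1601·529 = 846929 ≡ 267 (mod 2447)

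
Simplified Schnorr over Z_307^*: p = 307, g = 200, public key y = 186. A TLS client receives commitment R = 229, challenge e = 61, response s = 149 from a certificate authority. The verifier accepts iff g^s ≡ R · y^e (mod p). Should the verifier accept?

reject

g^s mod p:
200^2 = 40000 ≡ 90
200^4 ≡ 90^2 = 8100 ≡ 118
200^8 ≡ 118^2 = 13924 ≡ 109
200^16 ≡ 109^2 = 11881 ≡ 215
200^32 ≡ 215^2 = 46225 ≡ 175
200^64 ≡ 175^2 = 30625 ≡ 232
200^128 ≡ 232^2 = 53824 ≡ 99
149 = 128 + 16 + 4 + 1, so 200^149 ≡ 99·215·118·200 ≡ 13 (mod 307)
R · y^e mod p:
186^2 = 34596 ≡ 212
186^4 ≡ 212^2 = 44944 ≡ 122
186^8 ≡ 122^2 = 14884 ≡ 148
186^16 ≡ 148^2 = 21904 ≡ 107
186^32 ≡ 107^2 = 11449 ≡ 90
61 = 32 + 16 + 8 + 4 + 1, so 186^61 ≡ 90·107·148·122·186 ≡ 195 (mod 307)
229·195 = 44655 ≡ 140 (mod 307)
13 ≠ 140; the check fails.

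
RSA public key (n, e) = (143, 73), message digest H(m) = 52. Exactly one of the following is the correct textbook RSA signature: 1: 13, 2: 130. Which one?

1

Candidate 1: 13^2 = 169 ≡ 26; 13^4 ≡ 26^2 = 676 ≡ 104; 13^8 ≡ 104^2 = 10816 ≡ 91; 13^16 ≡ 91^2 = 8281 ≡ 130; 13^32 ≡ 130^2 = 16900 ≡ 26; 13^64 ≡ 26^2 = 676 ≡ 104; 73 = 64 + 8 + 1, so 13^73 ≡ 104·91·13 ≡ 52 (mod 143)
  → matches H(m) = 52
Candidate 2: 130^2 = 16900 ≡ 26; 130^4 ≡ 26^2 = 676 ≡ 104; 130^8 ≡ 104^2 = 10816 ≡ 91; 130^16 ≡ 91^2 = 8281 ≡ 130; 130^32 ≡ 130^2 = 16900 ≡ 26; 130^64 ≡ 26^2 = 676 ≡ 104; 73 = 64 + 8 + 1, so 130^73 ≡ 104·91·130 ≡ 91 (mod 143)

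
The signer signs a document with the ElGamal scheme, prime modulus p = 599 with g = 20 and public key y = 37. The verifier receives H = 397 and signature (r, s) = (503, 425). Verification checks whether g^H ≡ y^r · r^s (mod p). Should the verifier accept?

reject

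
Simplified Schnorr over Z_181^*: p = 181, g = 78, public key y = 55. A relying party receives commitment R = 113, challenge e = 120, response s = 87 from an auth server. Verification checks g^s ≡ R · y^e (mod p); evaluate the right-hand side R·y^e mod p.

175

55^2 = 3025 ≡ 129
55^4 ≡ 129^2 = 16641 ≡ 170
55^8 ≡ 170^2 = 28900 ≡ 121
55^16 ≡ 121^2 = 14641 ≡ 161
55^32 ≡ 161^2 = 25921 ≡ 38
55^64 ≡ 38^2 = 1444 ≡ 177
120 = 64 + 32 + 16 + 8, so 55^120 ≡ 177·38·161·121 ≡ 48 (mod 181)
R · y^e ≡ 113·48 = 5424 ≡ 175 (mod 181)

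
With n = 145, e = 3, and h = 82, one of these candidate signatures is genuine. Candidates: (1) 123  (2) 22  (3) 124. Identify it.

Candidate 1: Squares mod 145: 123^1≡123, 123^2≡49; 3 = 2 + 1, so 123^3 ≡ 49·123 ≡ 82 (mod 145)
  → matches h = 82
Candidate 2: Squares mod 145: 22^1≡22, 22^2≡49; 3 = 2 + 1, so 22^3 ≡ 49·22 ≡ 63 (mod 145)
Candidate 3: Squares mod 145: 124^1≡124, 124^2≡6; 3 = 2 + 1, so 124^3 ≡ 6·124 ≡ 19 (mod 145)

1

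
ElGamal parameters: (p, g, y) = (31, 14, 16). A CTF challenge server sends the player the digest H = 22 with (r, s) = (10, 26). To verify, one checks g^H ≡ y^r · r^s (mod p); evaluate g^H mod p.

Squares mod 31: 14^1≡14, 14^2≡10, 14^4≡7, 14^8≡18, 14^16≡14
22 = 16 + 4 + 2, so 14^22 ≡ 14·7·10 ≡ 19 (mod 31)

19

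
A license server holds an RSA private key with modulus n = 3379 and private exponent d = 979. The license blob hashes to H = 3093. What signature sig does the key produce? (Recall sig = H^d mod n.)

Squares mod 3379: H^1≡3093, H^2≡700, H^4≡45, H^8≡2025, H^16≡1898, H^32≡390, H^64≡45, H^128≡2025, H^256≡1898, H^512≡390
979 = 512 + 256 + 128 + 64 + 16 + 2 + 1, so H^979 ≡ 390·1898·2025·45·1898·700·3093 ≡ 2466 (mod 3379)

2466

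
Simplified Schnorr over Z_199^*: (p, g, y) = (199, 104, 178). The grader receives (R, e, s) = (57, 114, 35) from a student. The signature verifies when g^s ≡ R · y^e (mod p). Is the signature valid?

valid

g^s mod p:
Squares mod 199: 104^1≡104, 104^2≡70, 104^4≡124, 104^8≡53, 104^16≡23, 104^32≡131
35 = 32 + 2 + 1, so 104^35 ≡ 131·70·104 ≡ 72 (mod 199)
R · y^e mod p:
Squares mod 199: 178^1≡178, 178^2≡43, 178^4≡58, 178^8≡180, 178^16≡162, 178^32≡175, 178^64≡178
114 = 64 + 32 + 16 + 2, so 178^114 ≡ 178·175·162·43 ≡ 106 (mod 199)
57·106 = 6042 ≡ 72 (mod 199)
72 ≡ 72 (mod 199); signature holds.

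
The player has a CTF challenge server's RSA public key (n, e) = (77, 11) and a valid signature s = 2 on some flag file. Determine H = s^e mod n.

s^2 ≡ 2^2 = 4
s^4 ≡ 4^2 = 16
s^8 ≡ 16^2 = 256 ≡ 25
11 = 8 + 2 + 1, so s^11 ≡ 25·4·2 ≡ 46 (mod 77)

46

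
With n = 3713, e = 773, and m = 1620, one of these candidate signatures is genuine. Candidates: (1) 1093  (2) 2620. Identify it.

2

Candidate 1: 1093^773 mod 3713 = 2093
Candidate 2: 2620^773 mod 3713 = 1620
  → matches m = 1620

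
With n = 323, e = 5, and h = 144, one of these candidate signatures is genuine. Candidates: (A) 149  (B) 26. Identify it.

B

Candidate A: Squares mod 323: 149^1≡149, 149^2≡237, 149^4≡290; 5 = 4 + 1, so 149^5 ≡ 290·149 ≡ 251 (mod 323)
Candidate B: Squares mod 323: 26^1≡26, 26^2≡30, 26^4≡254; 5 = 4 + 1, so 26^5 ≡ 254·26 ≡ 144 (mod 323)
  → matches h = 144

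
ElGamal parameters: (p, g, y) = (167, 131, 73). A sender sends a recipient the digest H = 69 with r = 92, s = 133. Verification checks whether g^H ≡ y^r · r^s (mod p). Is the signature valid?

Left side g^H mod p:
Squares mod 167: 131^1≡131, 131^2≡127, 131^4≡97, 131^8≡57, 131^16≡76, 131^32≡98, 131^64≡85
69 = 64 + 4 + 1, so 131^69 ≡ 85·97·131 ≡ 106 (mod 167)
Right side y^r · r^s mod p:
Squares mod 167: 73^1≡73, 73^2≡152, 73^4≡58, 73^8≡24, 73^16≡75, 73^32≡114, 73^64≡137
92 = 64 + 16 + 8 + 4, so 73^92 ≡ 137·75·24·58 ≡ 85 (mod 167)
Squares mod 167: 92^1≡92, 92^2≡114, 92^4≡137, 92^8≡65, 92^16≡50, 92^32≡162, 92^64≡25, 92^128≡124
133 = 128 + 4 + 1, so 92^133 ≡ 124·137·92 ≡ 110 (mod 167)
85·110 = 9350 ≡ 165 (mod 167)
106 ≠ 165, so verification fails.

invalid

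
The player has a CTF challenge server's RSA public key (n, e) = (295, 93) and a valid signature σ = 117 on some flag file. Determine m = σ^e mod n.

117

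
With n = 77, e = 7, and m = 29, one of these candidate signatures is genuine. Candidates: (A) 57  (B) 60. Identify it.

A

Candidate A: 57^7 mod 77 = 29
  → matches m = 29
Candidate B: 60^7 mod 77 = 25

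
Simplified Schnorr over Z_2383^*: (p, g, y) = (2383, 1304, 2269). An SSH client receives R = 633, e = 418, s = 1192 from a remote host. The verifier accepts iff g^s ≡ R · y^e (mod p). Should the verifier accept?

g^s mod p:
1304^2 = 1700416 ≡ 1337
1304^4 ≡ 1337^2 = 1787569 ≡ 319
1304^8 ≡ 319^2 = 101761 ≡ 1675
1304^16 ≡ 1675^2 = 2805625 ≡ 834
1304^32 ≡ 834^2 = 695556 ≡ 2103
1304^64 ≡ 2103^2 = 4422609 ≡ 2144
1304^128 ≡ 2144^2 = 4596736 ≡ 2312
1304^256 ≡ 2312^2 = 5345344 ≡ 275
1304^512 ≡ 275^2 = 75625 ≡ 1752
1304^1024 ≡ 1752^2 = 3069504 ≡ 200
1192 = 1024 + 128 + 32 + 8, so 1304^1192 ≡ 200·2312·2103·1675 ≡ 1304 (mod 2383)
R · y^e mod p:
2269^2 = 5148361 ≡ 1081
2269^4 ≡ 1081^2 = 1168561 ≡ 891
2269^8 ≡ 891^2 = 793881 ≡ 342
2269^16 ≡ 342^2 = 116964 ≡ 197
2269^32 ≡ 197^2 = 38809 ≡ 681
2269^64 ≡ 681^2 = 463761 ≡ 1459
2269^128 ≡ 1459^2 = 2128681 ≡ 662
2269^256 ≡ 662^2 = 438244 ≡ 2155
418 = 256 + 128 + 32 + 2, so 2269^418 ≡ 2155·662·681·1081 ≡ 2356 (mod 2383)
633·2356 = 1491348 ≡ 1973 (mod 2383)
1304 ≠ 1973; the check fails.

reject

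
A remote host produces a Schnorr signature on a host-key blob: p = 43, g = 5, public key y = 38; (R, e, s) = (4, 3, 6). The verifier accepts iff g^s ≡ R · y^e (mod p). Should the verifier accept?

g^s mod p:
5^2 = 25
5^4 ≡ 25^2 = 625 ≡ 23
6 = 4 + 2, so 5^6 ≡ 23·25 ≡ 16 (mod 43)
R · y^e mod p:
38^2 = 1444 ≡ 25
3 = 2 + 1, so 38^3 ≡ 25·38 ≡ 4 (mod 43)
4·4 = 16 ≡ 16 (mod 43)
16 ≡ 16 (mod 43); signature holds.

accept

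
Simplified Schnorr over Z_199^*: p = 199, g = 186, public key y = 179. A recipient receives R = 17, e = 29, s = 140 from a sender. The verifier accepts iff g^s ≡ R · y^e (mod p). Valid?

no

g^s mod p:
186^2 = 34596 ≡ 169
186^4 ≡ 169^2 = 28561 ≡ 104
186^8 ≡ 104^2 = 10816 ≡ 70
186^16 ≡ 70^2 = 4900 ≡ 124
186^32 ≡ 124^2 = 15376 ≡ 53
186^64 ≡ 53^2 = 2809 ≡ 23
186^128 ≡ 23^2 = 529 ≡ 131
140 = 128 + 8 + 4, so 186^140 ≡ 131·70·104 ≡ 72 (mod 199)
R · y^e mod p:
179^2 = 32041 ≡ 2
179^4 ≡ 2^2 = 4
179^8 ≡ 4^2 = 16
179^16 ≡ 16^2 = 256 ≡ 57
29 = 16 + 8 + 4 + 1, so 179^29 ≡ 57·16·4·179 ≡ 73 (mod 199)
17·73 = 1241 ≡ 47 (mod 199)
72 ≠ 47; the check fails.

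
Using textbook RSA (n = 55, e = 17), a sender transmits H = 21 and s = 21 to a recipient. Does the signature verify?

Squares mod 55: s^1≡21, s^2≡1, s^4≡1, s^8≡1, s^16≡1
17 = 16 + 1, so s^17 ≡ 1·21 ≡ 21 (mod 55)
Since 21 equals the digest 21, verification succeeds.

verifies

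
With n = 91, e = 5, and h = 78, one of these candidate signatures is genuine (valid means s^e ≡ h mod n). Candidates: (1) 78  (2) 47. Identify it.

1

Candidate 1: 78^2 = 6084 ≡ 78; 78^4 ≡ 78^2 = 6084 ≡ 78; 5 = 4 + 1, so 78^5 ≡ 78·78 ≡ 78 (mod 91)
  → matches h = 78
Candidate 2: 47^2 = 2209 ≡ 25; 47^4 ≡ 25^2 = 625 ≡ 79; 5 = 4 + 1, so 47^5 ≡ 79·47 ≡ 73 (mod 91)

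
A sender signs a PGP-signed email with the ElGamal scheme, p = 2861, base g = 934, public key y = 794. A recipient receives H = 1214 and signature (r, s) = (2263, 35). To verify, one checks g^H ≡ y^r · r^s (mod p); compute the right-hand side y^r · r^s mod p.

1706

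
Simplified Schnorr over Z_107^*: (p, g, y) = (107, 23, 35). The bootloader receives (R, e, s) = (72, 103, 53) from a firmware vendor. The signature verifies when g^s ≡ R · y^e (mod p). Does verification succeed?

g^s mod p:
23^2 = 529 ≡ 101
23^4 ≡ 101^2 = 10201 ≡ 36
23^8 ≡ 36^2 = 1296 ≡ 12
23^16 ≡ 12^2 = 144 ≡ 37
23^32 ≡ 37^2 = 1369 ≡ 85
53 = 32 + 16 + 4 + 1, so 23^53 ≡ 85·37·36·23 ≡ 1 (mod 107)
R · y^e mod p:
35^2 = 1225 ≡ 48
35^4 ≡ 48^2 = 2304 ≡ 57
35^8 ≡ 57^2 = 3249 ≡ 39
35^16 ≡ 39^2 = 1521 ≡ 23
35^32 ≡ 23^2 = 529 ≡ 101
35^64 ≡ 101^2 = 10201 ≡ 36
103 = 64 + 32 + 4 + 2 + 1, so 35^103 ≡ 36·101·57·48·35 ≡ 10 (mod 107)
72·10 = 720 ≡ 78 (mod 107)
1 ≠ 78; the check fails.

fails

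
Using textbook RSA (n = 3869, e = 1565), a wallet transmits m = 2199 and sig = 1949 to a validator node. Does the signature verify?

does not verify

Squares mod 3869: sig^1≡1949, sig^2≡3112, sig^4≡437, sig^8≡1388, sig^16≡3651, sig^32≡1096, sig^64≡1826, sig^128≡3067, sig^256≡950, sig^512≡1023, sig^1024≡1899
1565 = 1024 + 512 + 16 + 8 + 4 + 1, so sig^1565 ≡ 1899·1023·3651·1388·437·1949 ≡ 533 (mod 3869)
sig^1565 mod 3869 = 533, but m = 2199.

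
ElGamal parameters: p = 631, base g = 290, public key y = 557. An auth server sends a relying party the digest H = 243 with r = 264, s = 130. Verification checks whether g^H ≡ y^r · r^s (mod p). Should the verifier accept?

reject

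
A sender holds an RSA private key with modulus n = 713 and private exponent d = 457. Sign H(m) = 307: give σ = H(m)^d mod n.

(H(m))^2 ≡ 307^2 = 94249 ≡ 133
(H(m))^4 ≡ 133^2 = 17689 ≡ 577
(H(m))^8 ≡ 577^2 = 332929 ≡ 671
(H(m))^16 ≡ 671^2 = 450241 ≡ 338
(H(m))^32 ≡ 338^2 = 114244 ≡ 164
(H(m))^64 ≡ 164^2 = 26896 ≡ 515
(H(m))^128 ≡ 515^2 = 265225 ≡ 702
(H(m))^256 ≡ 702^2 = 492804 ≡ 121
457 = 256 + 128 + 64 + 8 + 1, so (H(m))^457 ≡ 121·702·515·671·307 ≡ 634 (mod 713)

634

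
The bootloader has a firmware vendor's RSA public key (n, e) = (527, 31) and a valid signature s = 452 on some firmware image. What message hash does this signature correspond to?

80

s^2 ≡ 452^2 = 204304 ≡ 355
s^4 ≡ 355^2 = 126025 ≡ 72
s^8 ≡ 72^2 = 5184 ≡ 441
s^16 ≡ 441^2 = 194481 ≡ 18
31 = 16 + 8 + 4 + 2 + 1, so s^31 ≡ 18·441·72·355·452 ≡ 80 (mod 527)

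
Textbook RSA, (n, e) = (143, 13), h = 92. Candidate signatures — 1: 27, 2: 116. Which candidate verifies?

1

Candidate 1: 27^2 = 729 ≡ 14; 27^4 ≡ 14^2 = 196 ≡ 53; 27^8 ≡ 53^2 = 2809 ≡ 92; 13 = 8 + 4 + 1, so 27^13 ≡ 92·53·27 ≡ 92 (mod 143)
  → matches h = 92
Candidate 2: 116^2 = 13456 ≡ 14; 116^4 ≡ 14^2 = 196 ≡ 53; 116^8 ≡ 53^2 = 2809 ≡ 92; 13 = 8 + 4 + 1, so 116^13 ≡ 92·53·116 ≡ 51 (mod 143)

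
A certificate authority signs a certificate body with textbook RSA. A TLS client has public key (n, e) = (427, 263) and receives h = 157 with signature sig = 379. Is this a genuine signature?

forged

sig^2 ≡ 379^2 = 143641 ≡ 169
sig^4 ≡ 169^2 = 28561 ≡ 379
sig^8 ≡ 379^2 = 143641 ≡ 169
sig^16 ≡ 169^2 = 28561 ≡ 379
sig^32 ≡ 379^2 = 143641 ≡ 169
sig^64 ≡ 169^2 = 28561 ≡ 379
sig^128 ≡ 379^2 = 143641 ≡ 169
sig^256 ≡ 169^2 = 28561 ≡ 379
263 = 256 + 4 + 2 + 1, so sig^263 ≡ 379·379·169·379 ≡ 169 (mod 427)
The recovered value 169 does not match the digest 157.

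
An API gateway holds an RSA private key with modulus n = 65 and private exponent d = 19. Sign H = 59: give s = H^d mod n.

H^2 ≡ 59^2 = 3481 ≡ 36
H^4 ≡ 36^2 = 1296 ≡ 61
H^8 ≡ 61^2 = 3721 ≡ 16
H^16 ≡ 16^2 = 256 ≡ 61
19 = 16 + 2 + 1, so H^19 ≡ 61·36·59 ≡ 19 (mod 65)

19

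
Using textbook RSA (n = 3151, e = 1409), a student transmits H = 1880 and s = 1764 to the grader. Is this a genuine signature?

forged

s^1409 mod 3151 = 39
s^1409 mod 3151 = 39, but H = 1880.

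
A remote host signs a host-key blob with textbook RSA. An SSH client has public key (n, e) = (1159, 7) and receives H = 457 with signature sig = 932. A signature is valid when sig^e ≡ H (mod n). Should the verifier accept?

Squares mod 1159: sig^1≡932, sig^2≡533, sig^4≡134
7 = 4 + 2 + 1, so sig^7 ≡ 134·533·932 ≡ 457 (mod 1159)
457 = H, so the signature checks out.

accept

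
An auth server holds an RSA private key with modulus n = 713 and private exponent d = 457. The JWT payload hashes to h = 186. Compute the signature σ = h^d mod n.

248

h^457 mod 713 = 248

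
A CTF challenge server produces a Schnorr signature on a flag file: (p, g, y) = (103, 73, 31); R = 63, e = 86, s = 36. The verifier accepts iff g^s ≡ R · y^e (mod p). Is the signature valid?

g^s mod p:
73^2 = 5329 ≡ 76
73^4 ≡ 76^2 = 5776 ≡ 8
73^8 ≡ 8^2 = 64
73^16 ≡ 64^2 = 4096 ≡ 79
73^32 ≡ 79^2 = 6241 ≡ 61
36 = 32 + 4, so 73^36 ≡ 61·8 ≡ 76 (mod 103)
R · y^e mod p:
31^2 = 961 ≡ 34
31^4 ≡ 34^2 = 1156 ≡ 23
31^8 ≡ 23^2 = 529 ≡ 14
31^16 ≡ 14^2 = 196 ≡ 93
31^32 ≡ 93^2 = 8649 ≡ 100
31^64 ≡ 100^2 = 10000 ≡ 9
86 = 64 + 16 + 4 + 2, so 31^86 ≡ 9·93·23·34 ≡ 72 (mod 103)
63·72 = 4536 ≡ 4 (mod 103)
76 ≠ 4; the check fails.

invalid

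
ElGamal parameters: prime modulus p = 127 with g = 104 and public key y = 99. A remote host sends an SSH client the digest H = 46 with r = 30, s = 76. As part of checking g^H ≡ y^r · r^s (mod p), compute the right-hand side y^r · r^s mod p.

99^2 = 9801 ≡ 22
99^4 ≡ 22^2 = 484 ≡ 103
99^8 ≡ 103^2 = 10609 ≡ 68
99^16 ≡ 68^2 = 4624 ≡ 52
30 = 16 + 8 + 4 + 2, so 99^30 ≡ 52·68·103·22 ≡ 19 (mod 127)
30^2 = 900 ≡ 11
30^4 ≡ 11^2 = 121
30^8 ≡ 121^2 = 14641 ≡ 36
30^16 ≡ 36^2 = 1296 ≡ 26
30^32 ≡ 26^2 = 676 ≡ 41
30^64 ≡ 41^2 = 1681 ≡ 30
76 = 64 + 8 + 4, so 30^76 ≡ 30·36·121 ≡ 124 (mod 127)
y^r · r^s ≡ 19·124 = 2356 ≡ 70 (mod 127)

70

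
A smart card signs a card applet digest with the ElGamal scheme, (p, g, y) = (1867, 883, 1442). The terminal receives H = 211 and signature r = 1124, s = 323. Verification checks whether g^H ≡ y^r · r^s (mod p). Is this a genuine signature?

Left side g^H mod p:
Squares mod 1867: 883^1≡883, 883^2≡1150, 883^4≡664, 883^8≡284, 883^16≡375, 883^32≡600, 883^64≡1536, 883^128≡1275
211 = 128 + 64 + 16 + 2 + 1, so 883^211 ≡ 1275·1536·375·1150·883 ≡ 1650 (mod 1867)
Right side y^r · r^s mod p:
Squares mod 1867: 1442^1≡1442, 1442^2≡1393, 1442^4≡636, 1442^8≡1224, 1442^16≡842, 1442^32≡1371, 1442^64≡1439, 1442^128≡218, 1442^256≡849, 1442^512≡139, 1442^1024≡651
1124 = 1024 + 64 + 32 + 4, so 1442^1124 ≡ 651·1439·1371·636 ≡ 57 (mod 1867)
Squares mod 1867: 1124^1≡1124, 1124^2≡1284, 1124^4≡95, 1124^8≡1557, 1124^16≡883, 1124^32≡1150, 1124^64≡664, 1124^128≡284, 1124^256≡375
323 = 256 + 64 + 2 + 1, so 1124^323 ≡ 375·664·1284·1124 ≡ 422 (mod 1867)
57·422 = 24054 ≡ 1650 (mod 1867)
1650 ≡ 1650 (mod 1867), so the signature is genuine.

genuine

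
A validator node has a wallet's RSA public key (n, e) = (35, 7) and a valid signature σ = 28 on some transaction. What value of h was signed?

σ^2 ≡ 28^2 = 784 ≡ 14
σ^4 ≡ 14^2 = 196 ≡ 21
7 = 4 + 2 + 1, so σ^7 ≡ 21·14·28 ≡ 7 (mod 35)

7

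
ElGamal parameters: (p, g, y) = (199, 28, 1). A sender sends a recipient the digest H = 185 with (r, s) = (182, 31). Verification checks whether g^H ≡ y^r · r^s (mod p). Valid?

Left side g^H mod p:
28^185 mod 199 = 157
Right side y^r · r^s mod p:
1^182 mod 199 = 1
182^31 mod 199 = 157
1·157 = 157 ≡ 157 (mod 199)
157 ≡ 157 (mod 199), so the signature is genuine.

yes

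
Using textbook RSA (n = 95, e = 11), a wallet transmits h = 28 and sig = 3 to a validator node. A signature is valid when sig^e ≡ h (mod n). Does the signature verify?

Squares mod 95: sig^1≡3, sig^2≡9, sig^4≡81, sig^8≡6
11 = 8 + 2 + 1, so sig^11 ≡ 6·9·3 ≡ 67 (mod 95)
sig^11 mod 95 = 67, but h = 28.

does not verify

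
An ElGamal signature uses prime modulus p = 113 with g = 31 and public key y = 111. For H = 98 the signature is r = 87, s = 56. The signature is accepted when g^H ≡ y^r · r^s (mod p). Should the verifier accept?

Left side g^H mod p:
31^2 = 961 ≡ 57
31^4 ≡ 57^2 = 3249 ≡ 85
31^8 ≡ 85^2 = 7225 ≡ 106
31^16 ≡ 106^2 = 11236 ≡ 49
31^32 ≡ 49^2 = 2401 ≡ 28
31^64 ≡ 28^2 = 784 ≡ 106
98 = 64 + 32 + 2, so 31^98 ≡ 106·28·57 ≡ 15 (mod 113)
Right side y^r · r^s mod p:
111^2 = 12321 ≡ 4
111^4 ≡ 4^2 = 16
111^8 ≡ 16^2 = 256 ≡ 30
111^16 ≡ 30^2 = 900 ≡ 109
111^32 ≡ 109^2 = 11881 ≡ 16
111^64 ≡ 16^2 = 256 ≡ 30
87 = 64 + 16 + 4 + 2 + 1, so 111^87 ≡ 30·109·16·4·111 ≡ 105 (mod 113)
87^2 = 7569 ≡ 111
87^4 ≡ 111^2 = 12321 ≡ 4
87^8 ≡ 4^2 = 16
87^16 ≡ 16^2 = 256 ≡ 30
87^32 ≡ 30^2 = 900 ≡ 109
56 = 32 + 16 + 8, so 87^56 ≡ 109·30·16 ≡ 1 (mod 113)
105·1 = 105 ≡ 105 (mod 113)
15 ≠ 105, so verification fails.

reject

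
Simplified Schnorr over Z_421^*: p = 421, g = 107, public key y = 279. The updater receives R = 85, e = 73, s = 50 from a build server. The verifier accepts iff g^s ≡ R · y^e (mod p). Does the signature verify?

g^s mod p:
107^2 = 11449 ≡ 82
107^4 ≡ 82^2 = 6724 ≡ 409
107^8 ≡ 409^2 = 167281 ≡ 144
107^16 ≡ 144^2 = 20736 ≡ 107
107^32 ≡ 107^2 = 11449 ≡ 82
50 = 32 + 16 + 2, so 107^50 ≡ 82·107·82 ≡ 400 (mod 421)
R · y^e mod p:
279^2 = 77841 ≡ 377
279^4 ≡ 377^2 = 142129 ≡ 252
279^8 ≡ 252^2 = 63504 ≡ 354
279^16 ≡ 354^2 = 125316 ≡ 279
279^32 ≡ 279^2 = 77841 ≡ 377
279^64 ≡ 377^2 = 142129 ≡ 252
73 = 64 + 8 + 1, so 279^73 ≡ 252·354·279 ≡ 354 (mod 421)
85·354 = 30090 ≡ 199 (mod 421)
400 ≠ 199; the check fails.

does not verify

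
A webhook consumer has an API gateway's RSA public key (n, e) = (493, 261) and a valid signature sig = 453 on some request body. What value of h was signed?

27

sig^2 ≡ 453^2 = 205209 ≡ 121
sig^4 ≡ 121^2 = 14641 ≡ 344
sig^8 ≡ 344^2 = 118336 ≡ 16
sig^16 ≡ 16^2 = 256
sig^32 ≡ 256^2 = 65536 ≡ 460
sig^64 ≡ 460^2 = 211600 ≡ 103
sig^128 ≡ 103^2 = 10609 ≡ 256
sig^256 ≡ 256^2 = 65536 ≡ 460
261 = 256 + 4 + 1, so sig^261 ≡ 460·344·453 ≡ 27 (mod 493)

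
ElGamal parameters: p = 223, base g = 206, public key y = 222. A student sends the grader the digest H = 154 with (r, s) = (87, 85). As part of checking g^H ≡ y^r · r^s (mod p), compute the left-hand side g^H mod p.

206^2 = 42436 ≡ 66
206^4 ≡ 66^2 = 4356 ≡ 119
206^8 ≡ 119^2 = 14161 ≡ 112
206^16 ≡ 112^2 = 12544 ≡ 56
206^32 ≡ 56^2 = 3136 ≡ 14
206^64 ≡ 14^2 = 196
206^128 ≡ 196^2 = 38416 ≡ 60
154 = 128 + 16 + 8 + 2, so 206^154 ≡ 60·56·112·66 ≡ 49 (mod 223)

49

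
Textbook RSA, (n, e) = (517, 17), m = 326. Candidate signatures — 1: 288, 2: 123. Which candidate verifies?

Candidate 1: Squares mod 517: 288^1≡288, 288^2≡224, 288^4≡27, 288^8≡212, 288^16≡482; 17 = 16 + 1, so 288^17 ≡ 482·288 ≡ 260 (mod 517)
Candidate 2: Squares mod 517: 123^1≡123, 123^2≡136, 123^4≡401, 123^8≡14, 123^16≡196; 17 = 16 + 1, so 123^17 ≡ 196·123 ≡ 326 (mod 517)
  → matches m = 326

2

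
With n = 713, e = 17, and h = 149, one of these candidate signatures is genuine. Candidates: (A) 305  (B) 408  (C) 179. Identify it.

B

Candidate A: Squares mod 713: 305^1≡305, 305^2≡335, 305^4≡284, 305^8≡87, 305^16≡439; 17 = 16 + 1, so 305^17 ≡ 439·305 ≡ 564 (mod 713)
Candidate B: Squares mod 713: 408^1≡408, 408^2≡335, 408^4≡284, 408^8≡87, 408^16≡439; 17 = 16 + 1, so 408^17 ≡ 439·408 ≡ 149 (mod 713)
  → matches h = 149
Candidate C: Squares mod 713: 179^1≡179, 179^2≡669, 179^4≡510, 179^8≡568, 179^16≡348; 17 = 16 + 1, so 179^17 ≡ 348·179 ≡ 261 (mod 713)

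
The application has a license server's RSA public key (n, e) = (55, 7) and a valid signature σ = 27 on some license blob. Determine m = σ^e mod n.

σ^2 ≡ 27^2 = 729 ≡ 14
σ^4 ≡ 14^2 = 196 ≡ 31
7 = 4 + 2 + 1, so σ^7 ≡ 31·14·27 ≡ 3 (mod 55)

3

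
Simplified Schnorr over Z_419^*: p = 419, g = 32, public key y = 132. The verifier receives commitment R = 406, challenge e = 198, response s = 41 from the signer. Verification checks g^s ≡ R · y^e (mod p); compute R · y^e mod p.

288

132^198 mod 419 = 139
R · y^e ≡ 406·139 = 56434 ≡ 288 (mod 419)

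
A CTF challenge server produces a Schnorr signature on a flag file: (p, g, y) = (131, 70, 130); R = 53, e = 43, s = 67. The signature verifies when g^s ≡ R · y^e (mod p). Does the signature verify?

verifies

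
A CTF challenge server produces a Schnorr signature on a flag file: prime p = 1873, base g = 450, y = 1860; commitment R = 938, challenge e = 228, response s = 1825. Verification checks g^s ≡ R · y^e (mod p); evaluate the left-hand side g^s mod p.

450^2 = 202500 ≡ 216
450^4 ≡ 216^2 = 46656 ≡ 1704
450^8 ≡ 1704^2 = 2903616 ≡ 466
450^16 ≡ 466^2 = 217156 ≡ 1761
450^32 ≡ 1761^2 = 3101121 ≡ 1306
450^64 ≡ 1306^2 = 1705636 ≡ 1206
450^128 ≡ 1206^2 = 1454436 ≡ 988
450^256 ≡ 988^2 = 976144 ≡ 311
450^512 ≡ 311^2 = 96721 ≡ 1198
450^1024 ≡ 1198^2 = 1435204 ≡ 486
1825 = 1024 + 512 + 256 + 32 + 1, so 450^1825 ≡ 486·1198·311·1306·450 ≡ 713 (mod 1873)

713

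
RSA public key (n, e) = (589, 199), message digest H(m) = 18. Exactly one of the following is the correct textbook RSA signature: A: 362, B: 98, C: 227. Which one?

Candidate A: Squares mod 589: 362^1≡362, 362^2≡286, 362^4≡514, 362^8≡324, 362^16≡134, 362^32≡286, 362^64≡514, 362^128≡324; 199 = 128 + 64 + 4 + 2 + 1, so 362^199 ≡ 324·514·514·286·362 ≡ 571 (mod 589)
Candidate B: Squares mod 589: 98^1≡98, 98^2≡180, 98^4≡5, 98^8≡25, 98^16≡36, 98^32≡118, 98^64≡377, 98^128≡180; 199 = 128 + 64 + 4 + 2 + 1, so 98^199 ≡ 180·377·5·180·98 ≡ 98 (mod 589)
Candidate C: Squares mod 589: 227^1≡227, 227^2≡286, 227^4≡514, 227^8≡324, 227^16≡134, 227^32≡286, 227^64≡514, 227^128≡324; 199 = 128 + 64 + 4 + 2 + 1, so 227^199 ≡ 324·514·514·286·227 ≡ 18 (mod 589)
  → matches H(m) = 18

C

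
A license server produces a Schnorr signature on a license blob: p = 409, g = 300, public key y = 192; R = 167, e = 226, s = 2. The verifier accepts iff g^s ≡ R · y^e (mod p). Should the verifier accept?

reject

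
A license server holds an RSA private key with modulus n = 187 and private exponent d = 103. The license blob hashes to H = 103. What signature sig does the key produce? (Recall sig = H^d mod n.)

86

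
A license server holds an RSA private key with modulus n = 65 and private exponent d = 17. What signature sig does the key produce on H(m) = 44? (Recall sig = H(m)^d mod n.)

44

(H(m))^2 ≡ 44^2 = 1936 ≡ 51
(H(m))^4 ≡ 51^2 = 2601 ≡ 1
(H(m))^8 ≡ 1^2 = 1
(H(m))^16 ≡ 1^2 = 1
17 = 16 + 1, so (H(m))^17 ≡ 1·44 ≡ 44 (mod 65)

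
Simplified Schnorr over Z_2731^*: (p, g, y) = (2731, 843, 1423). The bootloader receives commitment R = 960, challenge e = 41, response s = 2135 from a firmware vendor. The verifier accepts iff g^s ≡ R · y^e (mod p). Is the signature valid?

g^s mod p:
843^2 = 710649 ≡ 589
843^4 ≡ 589^2 = 346921 ≡ 84
843^8 ≡ 84^2 = 7056 ≡ 1594
843^16 ≡ 1594^2 = 2540836 ≡ 1006
843^32 ≡ 1006^2 = 1012036 ≡ 1566
843^64 ≡ 1566^2 = 2452356 ≡ 2649
843^128 ≡ 2649^2 = 7017201 ≡ 1262
843^256 ≡ 1262^2 = 1592644 ≡ 471
843^512 ≡ 471^2 = 221841 ≡ 630
843^1024 ≡ 630^2 = 396900 ≡ 905
843^2048 ≡ 905^2 = 819025 ≡ 2456
2135 = 2048 + 64 + 16 + 4 + 2 + 1, so 843^2135 ≡ 2456·2649·1006·84·589·843 ≡ 1837 (mod 2731)
R · y^e mod p:
1423^2 = 2024929 ≡ 1258
1423^4 ≡ 1258^2 = 1582564 ≡ 1315
1423^8 ≡ 1315^2 = 1729225 ≡ 502
1423^16 ≡ 502^2 = 252004 ≡ 752
1423^32 ≡ 752^2 = 565504 ≡ 187
41 = 32 + 8 + 1, so 1423^41 ≡ 187·502·1423 ≡ 1299 (mod 2731)
960·1299 = 1247040 ≡ 1704 (mod 2731)
1837 ≠ 1704; the check fails.

invalid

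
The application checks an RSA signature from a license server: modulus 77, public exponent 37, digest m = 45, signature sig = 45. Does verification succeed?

Squares mod 77: sig^1≡45, sig^2≡23, sig^4≡67, sig^8≡23, sig^16≡67, sig^32≡23
37 = 32 + 4 + 1, so sig^37 ≡ 23·67·45 ≡ 45 (mod 77)
sig^37 mod 77 = 45 matches m.

passes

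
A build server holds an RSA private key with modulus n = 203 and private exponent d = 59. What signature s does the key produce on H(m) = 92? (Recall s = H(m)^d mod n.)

(H(m))^2 ≡ 92^2 = 8464 ≡ 141
(H(m))^4 ≡ 141^2 = 19881 ≡ 190
(H(m))^8 ≡ 190^2 = 36100 ≡ 169
(H(m))^16 ≡ 169^2 = 28561 ≡ 141
(H(m))^32 ≡ 141^2 = 19881 ≡ 190
59 = 32 + 16 + 8 + 2 + 1, so (H(m))^59 ≡ 190·141·169·141·92 ≡ 183 (mod 203)

183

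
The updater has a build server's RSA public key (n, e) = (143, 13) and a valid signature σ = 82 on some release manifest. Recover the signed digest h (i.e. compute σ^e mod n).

4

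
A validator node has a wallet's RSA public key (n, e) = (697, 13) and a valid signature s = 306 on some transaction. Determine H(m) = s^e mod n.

s^2 ≡ 306^2 = 93636 ≡ 238
s^4 ≡ 238^2 = 56644 ≡ 187
s^8 ≡ 187^2 = 34969 ≡ 119
13 = 8 + 4 + 1, so s^13 ≡ 119·187·306 ≡ 425 (mod 697)

425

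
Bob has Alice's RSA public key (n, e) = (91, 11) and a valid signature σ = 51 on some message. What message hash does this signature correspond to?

σ^2 ≡ 51^2 = 2601 ≡ 53
σ^4 ≡ 53^2 = 2809 ≡ 79
σ^8 ≡ 79^2 = 6241 ≡ 53
11 = 8 + 2 + 1, so σ^11 ≡ 53·53·51 ≡ 25 (mod 91)

25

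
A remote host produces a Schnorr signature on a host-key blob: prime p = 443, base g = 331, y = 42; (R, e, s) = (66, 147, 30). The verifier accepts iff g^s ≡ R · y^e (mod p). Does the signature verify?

does not verify

g^s mod p:
331^2 = 109561 ≡ 140
331^4 ≡ 140^2 = 19600 ≡ 108
331^8 ≡ 108^2 = 11664 ≡ 146
331^16 ≡ 146^2 = 21316 ≡ 52
30 = 16 + 8 + 4 + 2, so 331^30 ≡ 52·146·108·140 ≡ 437 (mod 443)
R · y^e mod p:
42^2 = 1764 ≡ 435
42^4 ≡ 435^2 = 189225 ≡ 64
42^8 ≡ 64^2 = 4096 ≡ 109
42^16 ≡ 109^2 = 11881 ≡ 363
42^32 ≡ 363^2 = 131769 ≡ 198
42^64 ≡ 198^2 = 39204 ≡ 220
42^128 ≡ 220^2 = 48400 ≡ 113
147 = 128 + 16 + 2 + 1, so 42^147 ≡ 113·363·435·42 ≡ 232 (mod 443)
66·232 = 15312 ≡ 250 (mod 443)
437 ≠ 250; the check fails.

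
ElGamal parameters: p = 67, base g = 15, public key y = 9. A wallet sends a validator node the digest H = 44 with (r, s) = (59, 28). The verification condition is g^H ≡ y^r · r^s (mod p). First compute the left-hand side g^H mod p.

1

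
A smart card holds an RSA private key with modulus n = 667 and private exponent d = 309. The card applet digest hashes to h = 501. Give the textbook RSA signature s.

h^2 ≡ 501^2 = 251001 ≡ 209
h^4 ≡ 209^2 = 43681 ≡ 326
h^8 ≡ 326^2 = 106276 ≡ 223
h^16 ≡ 223^2 = 49729 ≡ 371
h^32 ≡ 371^2 = 137641 ≡ 239
h^64 ≡ 239^2 = 57121 ≡ 426
h^128 ≡ 426^2 = 181476 ≡ 52
h^256 ≡ 52^2 = 2704 ≡ 36
309 = 256 + 32 + 16 + 4 + 1, so h^309 ≡ 36·239·371·326·501 ≡ 501 (mod 667)

501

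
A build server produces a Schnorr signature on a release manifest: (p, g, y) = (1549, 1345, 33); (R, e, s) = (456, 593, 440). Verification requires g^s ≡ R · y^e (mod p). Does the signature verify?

g^s mod p:
1345^440 mod 1549 = 669
R · y^e mod p:
33^593 mod 1549 = 297
456·297 = 135432 ≡ 669 (mod 1549)
669 ≡ 669 (mod 1549); signature holds.

verifies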